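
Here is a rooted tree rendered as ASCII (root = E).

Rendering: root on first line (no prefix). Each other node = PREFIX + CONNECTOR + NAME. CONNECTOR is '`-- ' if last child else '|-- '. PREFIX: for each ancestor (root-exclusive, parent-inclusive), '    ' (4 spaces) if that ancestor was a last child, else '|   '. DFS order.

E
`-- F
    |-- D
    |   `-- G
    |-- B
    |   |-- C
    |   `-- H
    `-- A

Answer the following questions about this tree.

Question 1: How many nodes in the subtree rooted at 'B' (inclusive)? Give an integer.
Answer: 3

Derivation:
Subtree rooted at B contains: B, C, H
Count = 3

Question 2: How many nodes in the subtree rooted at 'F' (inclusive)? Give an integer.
Subtree rooted at F contains: A, B, C, D, F, G, H
Count = 7

Answer: 7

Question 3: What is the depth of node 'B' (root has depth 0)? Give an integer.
Answer: 2

Derivation:
Path from root to B: E -> F -> B
Depth = number of edges = 2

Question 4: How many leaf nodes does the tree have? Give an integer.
Leaves (nodes with no children): A, C, G, H

Answer: 4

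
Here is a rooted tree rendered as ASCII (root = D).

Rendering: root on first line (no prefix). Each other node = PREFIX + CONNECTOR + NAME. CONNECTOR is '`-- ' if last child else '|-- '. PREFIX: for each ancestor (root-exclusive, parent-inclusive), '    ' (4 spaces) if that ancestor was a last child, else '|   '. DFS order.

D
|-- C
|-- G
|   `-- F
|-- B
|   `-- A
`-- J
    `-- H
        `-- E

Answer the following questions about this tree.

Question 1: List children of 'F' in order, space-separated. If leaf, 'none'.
Answer: none

Derivation:
Node F's children (from adjacency): (leaf)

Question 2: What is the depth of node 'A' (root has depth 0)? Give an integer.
Answer: 2

Derivation:
Path from root to A: D -> B -> A
Depth = number of edges = 2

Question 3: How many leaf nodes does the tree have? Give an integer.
Leaves (nodes with no children): A, C, E, F

Answer: 4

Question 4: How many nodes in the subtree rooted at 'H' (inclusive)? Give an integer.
Subtree rooted at H contains: E, H
Count = 2

Answer: 2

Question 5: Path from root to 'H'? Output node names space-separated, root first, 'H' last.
Walk down from root: D -> J -> H

Answer: D J H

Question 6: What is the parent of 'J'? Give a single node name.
Answer: D

Derivation:
Scan adjacency: J appears as child of D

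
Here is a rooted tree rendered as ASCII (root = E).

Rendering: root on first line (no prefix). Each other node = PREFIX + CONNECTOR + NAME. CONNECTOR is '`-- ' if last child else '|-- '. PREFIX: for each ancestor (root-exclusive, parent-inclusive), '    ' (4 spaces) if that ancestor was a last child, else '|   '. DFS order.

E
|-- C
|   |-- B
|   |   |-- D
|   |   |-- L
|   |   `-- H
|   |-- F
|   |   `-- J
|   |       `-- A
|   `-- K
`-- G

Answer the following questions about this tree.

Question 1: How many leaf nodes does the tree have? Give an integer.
Leaves (nodes with no children): A, D, G, H, K, L

Answer: 6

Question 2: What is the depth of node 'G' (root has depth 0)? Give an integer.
Answer: 1

Derivation:
Path from root to G: E -> G
Depth = number of edges = 1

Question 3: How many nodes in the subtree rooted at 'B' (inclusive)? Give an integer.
Subtree rooted at B contains: B, D, H, L
Count = 4

Answer: 4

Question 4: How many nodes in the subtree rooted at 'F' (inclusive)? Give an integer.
Subtree rooted at F contains: A, F, J
Count = 3

Answer: 3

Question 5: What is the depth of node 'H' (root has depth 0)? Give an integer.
Path from root to H: E -> C -> B -> H
Depth = number of edges = 3

Answer: 3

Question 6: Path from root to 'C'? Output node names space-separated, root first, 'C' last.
Answer: E C

Derivation:
Walk down from root: E -> C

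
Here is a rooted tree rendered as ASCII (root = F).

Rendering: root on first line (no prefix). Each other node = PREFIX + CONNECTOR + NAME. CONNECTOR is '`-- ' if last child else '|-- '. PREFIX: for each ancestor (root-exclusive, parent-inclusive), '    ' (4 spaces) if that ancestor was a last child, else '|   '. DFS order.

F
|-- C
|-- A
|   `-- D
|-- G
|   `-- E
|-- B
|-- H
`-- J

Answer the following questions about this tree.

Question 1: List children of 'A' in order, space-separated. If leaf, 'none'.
Node A's children (from adjacency): D

Answer: D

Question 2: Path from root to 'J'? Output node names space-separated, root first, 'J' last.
Answer: F J

Derivation:
Walk down from root: F -> J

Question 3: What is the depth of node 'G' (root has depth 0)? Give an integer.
Answer: 1

Derivation:
Path from root to G: F -> G
Depth = number of edges = 1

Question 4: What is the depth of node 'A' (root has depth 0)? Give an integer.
Path from root to A: F -> A
Depth = number of edges = 1

Answer: 1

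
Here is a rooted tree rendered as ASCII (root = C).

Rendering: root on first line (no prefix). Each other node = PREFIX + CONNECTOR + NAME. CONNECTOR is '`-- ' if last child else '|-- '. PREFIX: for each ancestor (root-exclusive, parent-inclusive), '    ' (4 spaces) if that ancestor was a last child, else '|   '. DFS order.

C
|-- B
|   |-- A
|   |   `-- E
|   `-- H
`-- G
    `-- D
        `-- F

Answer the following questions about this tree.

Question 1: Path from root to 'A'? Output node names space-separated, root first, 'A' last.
Walk down from root: C -> B -> A

Answer: C B A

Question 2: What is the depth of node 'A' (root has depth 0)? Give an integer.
Answer: 2

Derivation:
Path from root to A: C -> B -> A
Depth = number of edges = 2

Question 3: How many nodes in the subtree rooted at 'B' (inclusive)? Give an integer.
Subtree rooted at B contains: A, B, E, H
Count = 4

Answer: 4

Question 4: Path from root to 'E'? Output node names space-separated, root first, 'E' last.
Answer: C B A E

Derivation:
Walk down from root: C -> B -> A -> E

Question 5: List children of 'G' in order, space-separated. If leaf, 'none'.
Answer: D

Derivation:
Node G's children (from adjacency): D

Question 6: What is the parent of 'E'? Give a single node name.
Scan adjacency: E appears as child of A

Answer: A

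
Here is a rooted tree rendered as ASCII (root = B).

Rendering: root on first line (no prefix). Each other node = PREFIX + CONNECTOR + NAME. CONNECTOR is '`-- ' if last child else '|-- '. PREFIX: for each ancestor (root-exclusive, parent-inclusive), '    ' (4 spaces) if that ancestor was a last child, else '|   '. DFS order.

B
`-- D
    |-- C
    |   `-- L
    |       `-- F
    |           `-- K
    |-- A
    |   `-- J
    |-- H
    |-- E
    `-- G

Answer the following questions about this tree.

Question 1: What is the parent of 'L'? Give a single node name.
Scan adjacency: L appears as child of C

Answer: C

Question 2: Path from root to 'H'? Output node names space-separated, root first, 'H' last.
Answer: B D H

Derivation:
Walk down from root: B -> D -> H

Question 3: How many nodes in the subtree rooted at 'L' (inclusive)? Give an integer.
Subtree rooted at L contains: F, K, L
Count = 3

Answer: 3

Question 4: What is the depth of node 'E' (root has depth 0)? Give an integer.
Path from root to E: B -> D -> E
Depth = number of edges = 2

Answer: 2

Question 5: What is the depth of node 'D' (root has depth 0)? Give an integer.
Answer: 1

Derivation:
Path from root to D: B -> D
Depth = number of edges = 1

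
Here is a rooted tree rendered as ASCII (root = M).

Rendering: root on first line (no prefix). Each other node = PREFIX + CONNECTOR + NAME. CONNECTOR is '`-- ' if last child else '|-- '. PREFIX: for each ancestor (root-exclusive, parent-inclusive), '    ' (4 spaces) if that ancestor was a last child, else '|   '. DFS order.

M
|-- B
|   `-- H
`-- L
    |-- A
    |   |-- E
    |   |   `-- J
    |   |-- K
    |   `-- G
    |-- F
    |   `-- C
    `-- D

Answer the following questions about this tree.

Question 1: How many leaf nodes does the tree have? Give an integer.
Leaves (nodes with no children): C, D, G, H, J, K

Answer: 6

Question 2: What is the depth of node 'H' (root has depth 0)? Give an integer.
Path from root to H: M -> B -> H
Depth = number of edges = 2

Answer: 2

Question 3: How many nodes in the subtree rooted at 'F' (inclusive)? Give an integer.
Answer: 2

Derivation:
Subtree rooted at F contains: C, F
Count = 2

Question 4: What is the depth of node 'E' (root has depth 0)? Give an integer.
Path from root to E: M -> L -> A -> E
Depth = number of edges = 3

Answer: 3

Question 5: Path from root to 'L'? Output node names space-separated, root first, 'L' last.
Walk down from root: M -> L

Answer: M L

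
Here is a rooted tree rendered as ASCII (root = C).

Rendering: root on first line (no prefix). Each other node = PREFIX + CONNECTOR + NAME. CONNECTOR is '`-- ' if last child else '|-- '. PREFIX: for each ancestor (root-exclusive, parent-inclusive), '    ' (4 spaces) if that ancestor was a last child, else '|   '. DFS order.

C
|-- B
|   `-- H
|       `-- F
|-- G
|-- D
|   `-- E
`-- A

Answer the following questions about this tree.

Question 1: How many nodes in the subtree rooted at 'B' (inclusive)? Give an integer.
Answer: 3

Derivation:
Subtree rooted at B contains: B, F, H
Count = 3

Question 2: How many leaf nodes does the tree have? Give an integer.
Answer: 4

Derivation:
Leaves (nodes with no children): A, E, F, G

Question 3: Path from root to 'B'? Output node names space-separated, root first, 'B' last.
Answer: C B

Derivation:
Walk down from root: C -> B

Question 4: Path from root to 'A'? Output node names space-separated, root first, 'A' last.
Walk down from root: C -> A

Answer: C A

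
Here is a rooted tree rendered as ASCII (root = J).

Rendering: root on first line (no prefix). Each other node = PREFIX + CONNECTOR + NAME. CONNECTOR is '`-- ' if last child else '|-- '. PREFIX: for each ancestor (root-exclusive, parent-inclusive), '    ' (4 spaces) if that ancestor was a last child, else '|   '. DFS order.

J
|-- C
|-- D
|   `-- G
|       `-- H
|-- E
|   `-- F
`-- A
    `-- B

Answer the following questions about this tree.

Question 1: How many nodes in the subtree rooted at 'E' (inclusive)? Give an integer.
Subtree rooted at E contains: E, F
Count = 2

Answer: 2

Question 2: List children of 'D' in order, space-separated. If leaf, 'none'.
Node D's children (from adjacency): G

Answer: G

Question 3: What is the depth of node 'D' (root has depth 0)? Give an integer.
Path from root to D: J -> D
Depth = number of edges = 1

Answer: 1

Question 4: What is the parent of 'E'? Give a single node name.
Scan adjacency: E appears as child of J

Answer: J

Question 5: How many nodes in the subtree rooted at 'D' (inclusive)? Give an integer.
Answer: 3

Derivation:
Subtree rooted at D contains: D, G, H
Count = 3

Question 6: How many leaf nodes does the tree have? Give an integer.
Leaves (nodes with no children): B, C, F, H

Answer: 4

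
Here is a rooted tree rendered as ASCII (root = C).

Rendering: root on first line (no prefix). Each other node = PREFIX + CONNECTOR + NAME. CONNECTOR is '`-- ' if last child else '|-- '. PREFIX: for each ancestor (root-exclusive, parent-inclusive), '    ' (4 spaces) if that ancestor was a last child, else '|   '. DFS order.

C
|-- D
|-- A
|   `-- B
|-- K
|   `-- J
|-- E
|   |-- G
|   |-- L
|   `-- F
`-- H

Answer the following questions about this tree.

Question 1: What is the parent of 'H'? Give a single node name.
Scan adjacency: H appears as child of C

Answer: C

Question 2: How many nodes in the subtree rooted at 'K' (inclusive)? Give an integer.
Subtree rooted at K contains: J, K
Count = 2

Answer: 2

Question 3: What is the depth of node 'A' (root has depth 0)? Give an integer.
Answer: 1

Derivation:
Path from root to A: C -> A
Depth = number of edges = 1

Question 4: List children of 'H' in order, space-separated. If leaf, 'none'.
Answer: none

Derivation:
Node H's children (from adjacency): (leaf)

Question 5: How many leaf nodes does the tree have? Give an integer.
Leaves (nodes with no children): B, D, F, G, H, J, L

Answer: 7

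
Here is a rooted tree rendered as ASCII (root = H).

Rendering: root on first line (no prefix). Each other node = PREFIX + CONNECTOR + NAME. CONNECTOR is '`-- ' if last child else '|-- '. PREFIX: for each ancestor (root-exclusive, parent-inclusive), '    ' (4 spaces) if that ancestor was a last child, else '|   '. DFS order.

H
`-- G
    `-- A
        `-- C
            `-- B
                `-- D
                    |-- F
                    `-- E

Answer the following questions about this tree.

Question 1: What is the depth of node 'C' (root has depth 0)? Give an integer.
Answer: 3

Derivation:
Path from root to C: H -> G -> A -> C
Depth = number of edges = 3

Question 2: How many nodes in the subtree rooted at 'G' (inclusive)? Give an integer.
Subtree rooted at G contains: A, B, C, D, E, F, G
Count = 7

Answer: 7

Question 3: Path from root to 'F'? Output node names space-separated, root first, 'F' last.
Answer: H G A C B D F

Derivation:
Walk down from root: H -> G -> A -> C -> B -> D -> F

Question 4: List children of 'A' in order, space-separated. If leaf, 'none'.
Answer: C

Derivation:
Node A's children (from adjacency): C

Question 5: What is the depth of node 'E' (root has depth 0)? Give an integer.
Path from root to E: H -> G -> A -> C -> B -> D -> E
Depth = number of edges = 6

Answer: 6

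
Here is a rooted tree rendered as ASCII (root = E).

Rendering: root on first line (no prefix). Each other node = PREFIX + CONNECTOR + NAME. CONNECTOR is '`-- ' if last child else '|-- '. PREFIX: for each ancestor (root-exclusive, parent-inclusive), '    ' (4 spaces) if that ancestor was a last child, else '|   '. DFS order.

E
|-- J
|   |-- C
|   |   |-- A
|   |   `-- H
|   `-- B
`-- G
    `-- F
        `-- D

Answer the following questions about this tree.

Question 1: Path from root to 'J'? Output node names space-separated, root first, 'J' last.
Walk down from root: E -> J

Answer: E J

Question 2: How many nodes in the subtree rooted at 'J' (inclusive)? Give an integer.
Subtree rooted at J contains: A, B, C, H, J
Count = 5

Answer: 5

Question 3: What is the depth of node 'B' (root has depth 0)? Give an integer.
Path from root to B: E -> J -> B
Depth = number of edges = 2

Answer: 2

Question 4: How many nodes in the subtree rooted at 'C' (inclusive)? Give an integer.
Answer: 3

Derivation:
Subtree rooted at C contains: A, C, H
Count = 3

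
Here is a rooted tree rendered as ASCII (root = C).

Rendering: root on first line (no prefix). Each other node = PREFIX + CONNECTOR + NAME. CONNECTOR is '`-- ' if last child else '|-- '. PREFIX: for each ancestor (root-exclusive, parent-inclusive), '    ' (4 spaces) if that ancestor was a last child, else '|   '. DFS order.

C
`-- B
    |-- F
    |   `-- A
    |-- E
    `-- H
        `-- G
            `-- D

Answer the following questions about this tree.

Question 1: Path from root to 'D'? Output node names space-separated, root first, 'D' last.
Walk down from root: C -> B -> H -> G -> D

Answer: C B H G D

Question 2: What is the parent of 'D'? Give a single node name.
Answer: G

Derivation:
Scan adjacency: D appears as child of G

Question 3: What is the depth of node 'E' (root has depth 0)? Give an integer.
Answer: 2

Derivation:
Path from root to E: C -> B -> E
Depth = number of edges = 2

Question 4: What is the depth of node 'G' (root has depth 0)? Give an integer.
Answer: 3

Derivation:
Path from root to G: C -> B -> H -> G
Depth = number of edges = 3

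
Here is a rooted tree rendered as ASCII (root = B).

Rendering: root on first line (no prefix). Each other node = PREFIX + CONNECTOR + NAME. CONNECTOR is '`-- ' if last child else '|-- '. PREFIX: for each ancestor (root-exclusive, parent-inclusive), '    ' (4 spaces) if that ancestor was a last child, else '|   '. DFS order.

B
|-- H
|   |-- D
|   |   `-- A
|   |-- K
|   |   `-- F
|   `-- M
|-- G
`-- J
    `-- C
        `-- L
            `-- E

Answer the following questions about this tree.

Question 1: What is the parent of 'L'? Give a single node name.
Scan adjacency: L appears as child of C

Answer: C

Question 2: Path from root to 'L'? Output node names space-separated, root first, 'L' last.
Walk down from root: B -> J -> C -> L

Answer: B J C L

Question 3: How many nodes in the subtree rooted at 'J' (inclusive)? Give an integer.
Subtree rooted at J contains: C, E, J, L
Count = 4

Answer: 4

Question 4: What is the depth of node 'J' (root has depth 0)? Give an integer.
Answer: 1

Derivation:
Path from root to J: B -> J
Depth = number of edges = 1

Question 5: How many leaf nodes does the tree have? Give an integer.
Leaves (nodes with no children): A, E, F, G, M

Answer: 5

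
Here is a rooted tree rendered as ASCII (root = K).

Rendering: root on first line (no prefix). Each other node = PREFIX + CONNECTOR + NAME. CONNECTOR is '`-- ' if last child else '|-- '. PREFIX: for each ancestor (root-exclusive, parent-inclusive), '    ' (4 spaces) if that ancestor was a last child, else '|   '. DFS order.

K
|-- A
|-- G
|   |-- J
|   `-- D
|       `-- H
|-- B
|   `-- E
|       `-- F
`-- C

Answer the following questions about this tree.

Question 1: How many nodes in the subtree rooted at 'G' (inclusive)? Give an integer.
Answer: 4

Derivation:
Subtree rooted at G contains: D, G, H, J
Count = 4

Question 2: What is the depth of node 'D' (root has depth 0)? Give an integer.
Answer: 2

Derivation:
Path from root to D: K -> G -> D
Depth = number of edges = 2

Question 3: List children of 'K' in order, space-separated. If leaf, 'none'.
Answer: A G B C

Derivation:
Node K's children (from adjacency): A, G, B, C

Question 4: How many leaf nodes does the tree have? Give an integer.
Leaves (nodes with no children): A, C, F, H, J

Answer: 5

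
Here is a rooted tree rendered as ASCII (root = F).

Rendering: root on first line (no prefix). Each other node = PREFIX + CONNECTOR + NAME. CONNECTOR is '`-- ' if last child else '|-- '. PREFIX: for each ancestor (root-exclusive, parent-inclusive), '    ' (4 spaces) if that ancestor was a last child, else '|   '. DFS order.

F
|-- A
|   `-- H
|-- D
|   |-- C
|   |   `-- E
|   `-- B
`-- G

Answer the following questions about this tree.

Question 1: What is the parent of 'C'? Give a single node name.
Answer: D

Derivation:
Scan adjacency: C appears as child of D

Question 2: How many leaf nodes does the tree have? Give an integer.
Leaves (nodes with no children): B, E, G, H

Answer: 4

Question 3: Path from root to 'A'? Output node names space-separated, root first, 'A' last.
Answer: F A

Derivation:
Walk down from root: F -> A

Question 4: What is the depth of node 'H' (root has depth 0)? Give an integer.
Path from root to H: F -> A -> H
Depth = number of edges = 2

Answer: 2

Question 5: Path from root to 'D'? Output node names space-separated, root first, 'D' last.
Answer: F D

Derivation:
Walk down from root: F -> D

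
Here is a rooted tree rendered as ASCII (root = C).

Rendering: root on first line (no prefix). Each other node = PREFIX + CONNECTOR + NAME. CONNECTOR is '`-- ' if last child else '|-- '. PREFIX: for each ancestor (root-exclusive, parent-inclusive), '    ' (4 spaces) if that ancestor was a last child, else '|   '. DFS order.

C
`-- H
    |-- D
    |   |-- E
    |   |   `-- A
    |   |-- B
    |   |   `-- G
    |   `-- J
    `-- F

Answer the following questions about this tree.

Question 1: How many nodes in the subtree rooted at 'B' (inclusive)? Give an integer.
Subtree rooted at B contains: B, G
Count = 2

Answer: 2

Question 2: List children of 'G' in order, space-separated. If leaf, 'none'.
Answer: none

Derivation:
Node G's children (from adjacency): (leaf)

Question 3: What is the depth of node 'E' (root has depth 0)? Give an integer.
Answer: 3

Derivation:
Path from root to E: C -> H -> D -> E
Depth = number of edges = 3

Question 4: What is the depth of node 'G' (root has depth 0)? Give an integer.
Path from root to G: C -> H -> D -> B -> G
Depth = number of edges = 4

Answer: 4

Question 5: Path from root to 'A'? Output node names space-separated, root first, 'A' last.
Walk down from root: C -> H -> D -> E -> A

Answer: C H D E A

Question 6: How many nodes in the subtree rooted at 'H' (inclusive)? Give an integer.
Subtree rooted at H contains: A, B, D, E, F, G, H, J
Count = 8

Answer: 8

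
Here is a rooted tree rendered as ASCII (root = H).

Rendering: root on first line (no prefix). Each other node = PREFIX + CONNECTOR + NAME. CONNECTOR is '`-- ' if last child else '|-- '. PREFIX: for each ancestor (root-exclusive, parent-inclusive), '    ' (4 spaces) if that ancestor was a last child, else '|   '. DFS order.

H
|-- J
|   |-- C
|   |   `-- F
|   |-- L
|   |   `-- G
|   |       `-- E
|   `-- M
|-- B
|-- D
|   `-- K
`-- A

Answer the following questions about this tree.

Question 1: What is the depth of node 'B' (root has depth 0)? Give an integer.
Answer: 1

Derivation:
Path from root to B: H -> B
Depth = number of edges = 1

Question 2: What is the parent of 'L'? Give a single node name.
Scan adjacency: L appears as child of J

Answer: J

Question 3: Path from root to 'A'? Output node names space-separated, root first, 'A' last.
Walk down from root: H -> A

Answer: H A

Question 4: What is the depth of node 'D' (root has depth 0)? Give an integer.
Answer: 1

Derivation:
Path from root to D: H -> D
Depth = number of edges = 1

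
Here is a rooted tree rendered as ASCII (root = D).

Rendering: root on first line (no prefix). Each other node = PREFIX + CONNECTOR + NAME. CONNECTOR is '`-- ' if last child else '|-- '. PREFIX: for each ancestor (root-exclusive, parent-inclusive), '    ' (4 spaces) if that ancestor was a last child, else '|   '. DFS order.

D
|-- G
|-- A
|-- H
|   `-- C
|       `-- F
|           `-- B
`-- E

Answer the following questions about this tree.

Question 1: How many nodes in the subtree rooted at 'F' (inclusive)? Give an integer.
Subtree rooted at F contains: B, F
Count = 2

Answer: 2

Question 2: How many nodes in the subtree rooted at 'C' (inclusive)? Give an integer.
Subtree rooted at C contains: B, C, F
Count = 3

Answer: 3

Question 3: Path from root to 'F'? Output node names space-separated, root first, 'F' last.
Answer: D H C F

Derivation:
Walk down from root: D -> H -> C -> F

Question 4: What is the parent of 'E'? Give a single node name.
Answer: D

Derivation:
Scan adjacency: E appears as child of D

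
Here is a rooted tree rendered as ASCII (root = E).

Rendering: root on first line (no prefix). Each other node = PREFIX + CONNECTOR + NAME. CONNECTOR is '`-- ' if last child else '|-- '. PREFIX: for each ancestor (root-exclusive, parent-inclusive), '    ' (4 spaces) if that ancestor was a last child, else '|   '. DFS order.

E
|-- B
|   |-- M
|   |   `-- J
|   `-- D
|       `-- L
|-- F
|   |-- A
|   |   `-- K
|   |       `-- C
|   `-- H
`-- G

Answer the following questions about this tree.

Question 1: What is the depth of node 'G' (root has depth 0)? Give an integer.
Answer: 1

Derivation:
Path from root to G: E -> G
Depth = number of edges = 1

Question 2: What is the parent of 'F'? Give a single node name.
Answer: E

Derivation:
Scan adjacency: F appears as child of E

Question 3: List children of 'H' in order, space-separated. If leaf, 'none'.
Answer: none

Derivation:
Node H's children (from adjacency): (leaf)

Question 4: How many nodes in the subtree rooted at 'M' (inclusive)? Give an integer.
Subtree rooted at M contains: J, M
Count = 2

Answer: 2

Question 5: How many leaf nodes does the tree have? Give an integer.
Leaves (nodes with no children): C, G, H, J, L

Answer: 5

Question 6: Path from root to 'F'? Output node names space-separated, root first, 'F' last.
Answer: E F

Derivation:
Walk down from root: E -> F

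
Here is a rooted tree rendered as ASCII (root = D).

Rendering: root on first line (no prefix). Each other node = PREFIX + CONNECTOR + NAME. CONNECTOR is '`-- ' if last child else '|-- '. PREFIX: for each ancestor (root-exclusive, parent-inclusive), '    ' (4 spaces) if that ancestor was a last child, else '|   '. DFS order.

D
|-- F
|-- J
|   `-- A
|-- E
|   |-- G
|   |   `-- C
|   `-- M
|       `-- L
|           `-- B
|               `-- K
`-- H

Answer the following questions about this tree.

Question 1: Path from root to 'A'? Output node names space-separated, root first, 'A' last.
Walk down from root: D -> J -> A

Answer: D J A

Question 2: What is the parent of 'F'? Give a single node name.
Answer: D

Derivation:
Scan adjacency: F appears as child of D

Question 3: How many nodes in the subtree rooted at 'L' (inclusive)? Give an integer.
Answer: 3

Derivation:
Subtree rooted at L contains: B, K, L
Count = 3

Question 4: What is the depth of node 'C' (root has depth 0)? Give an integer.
Path from root to C: D -> E -> G -> C
Depth = number of edges = 3

Answer: 3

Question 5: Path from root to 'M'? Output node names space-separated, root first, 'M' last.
Answer: D E M

Derivation:
Walk down from root: D -> E -> M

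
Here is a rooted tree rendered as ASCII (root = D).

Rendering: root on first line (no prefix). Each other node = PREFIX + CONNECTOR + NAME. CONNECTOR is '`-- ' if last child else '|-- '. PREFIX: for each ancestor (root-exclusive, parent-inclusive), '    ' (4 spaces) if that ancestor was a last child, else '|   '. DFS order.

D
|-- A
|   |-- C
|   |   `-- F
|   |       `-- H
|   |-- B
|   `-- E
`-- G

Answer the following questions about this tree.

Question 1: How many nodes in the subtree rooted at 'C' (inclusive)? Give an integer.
Answer: 3

Derivation:
Subtree rooted at C contains: C, F, H
Count = 3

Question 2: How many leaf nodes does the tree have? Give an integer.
Leaves (nodes with no children): B, E, G, H

Answer: 4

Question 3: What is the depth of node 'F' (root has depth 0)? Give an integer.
Path from root to F: D -> A -> C -> F
Depth = number of edges = 3

Answer: 3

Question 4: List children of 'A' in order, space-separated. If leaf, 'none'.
Node A's children (from adjacency): C, B, E

Answer: C B E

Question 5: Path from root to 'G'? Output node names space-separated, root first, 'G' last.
Answer: D G

Derivation:
Walk down from root: D -> G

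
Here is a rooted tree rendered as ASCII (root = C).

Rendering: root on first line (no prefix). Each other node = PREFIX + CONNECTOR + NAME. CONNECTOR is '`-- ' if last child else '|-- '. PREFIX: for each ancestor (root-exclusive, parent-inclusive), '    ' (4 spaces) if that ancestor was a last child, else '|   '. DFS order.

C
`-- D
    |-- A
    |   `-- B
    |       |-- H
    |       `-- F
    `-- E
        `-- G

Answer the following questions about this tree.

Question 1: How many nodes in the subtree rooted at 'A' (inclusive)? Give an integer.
Answer: 4

Derivation:
Subtree rooted at A contains: A, B, F, H
Count = 4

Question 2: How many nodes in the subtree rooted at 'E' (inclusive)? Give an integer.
Subtree rooted at E contains: E, G
Count = 2

Answer: 2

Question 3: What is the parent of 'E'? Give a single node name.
Scan adjacency: E appears as child of D

Answer: D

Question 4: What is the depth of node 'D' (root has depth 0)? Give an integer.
Path from root to D: C -> D
Depth = number of edges = 1

Answer: 1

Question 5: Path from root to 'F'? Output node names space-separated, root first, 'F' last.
Answer: C D A B F

Derivation:
Walk down from root: C -> D -> A -> B -> F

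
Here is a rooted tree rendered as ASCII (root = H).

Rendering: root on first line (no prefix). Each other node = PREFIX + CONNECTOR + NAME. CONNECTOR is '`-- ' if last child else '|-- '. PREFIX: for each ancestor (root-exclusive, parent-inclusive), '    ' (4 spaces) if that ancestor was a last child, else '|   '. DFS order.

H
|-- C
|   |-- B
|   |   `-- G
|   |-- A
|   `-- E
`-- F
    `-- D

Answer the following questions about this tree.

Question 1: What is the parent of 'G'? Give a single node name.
Answer: B

Derivation:
Scan adjacency: G appears as child of B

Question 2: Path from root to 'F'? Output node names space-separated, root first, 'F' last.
Answer: H F

Derivation:
Walk down from root: H -> F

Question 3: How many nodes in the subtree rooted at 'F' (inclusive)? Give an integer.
Subtree rooted at F contains: D, F
Count = 2

Answer: 2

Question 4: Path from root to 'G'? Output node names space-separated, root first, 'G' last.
Answer: H C B G

Derivation:
Walk down from root: H -> C -> B -> G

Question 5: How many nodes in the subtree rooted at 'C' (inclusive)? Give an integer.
Subtree rooted at C contains: A, B, C, E, G
Count = 5

Answer: 5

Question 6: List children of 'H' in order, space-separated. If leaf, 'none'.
Answer: C F

Derivation:
Node H's children (from adjacency): C, F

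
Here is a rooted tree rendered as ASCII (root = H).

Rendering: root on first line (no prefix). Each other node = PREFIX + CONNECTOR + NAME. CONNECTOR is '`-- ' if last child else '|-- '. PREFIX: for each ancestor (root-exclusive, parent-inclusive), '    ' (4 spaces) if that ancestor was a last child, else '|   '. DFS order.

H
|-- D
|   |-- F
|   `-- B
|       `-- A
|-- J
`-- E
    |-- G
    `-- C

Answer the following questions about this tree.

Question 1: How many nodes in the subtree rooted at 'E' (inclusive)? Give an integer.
Subtree rooted at E contains: C, E, G
Count = 3

Answer: 3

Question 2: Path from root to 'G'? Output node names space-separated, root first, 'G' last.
Answer: H E G

Derivation:
Walk down from root: H -> E -> G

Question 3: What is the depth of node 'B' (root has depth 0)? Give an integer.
Path from root to B: H -> D -> B
Depth = number of edges = 2

Answer: 2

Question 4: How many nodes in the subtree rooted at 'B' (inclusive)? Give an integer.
Subtree rooted at B contains: A, B
Count = 2

Answer: 2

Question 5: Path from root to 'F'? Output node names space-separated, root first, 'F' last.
Answer: H D F

Derivation:
Walk down from root: H -> D -> F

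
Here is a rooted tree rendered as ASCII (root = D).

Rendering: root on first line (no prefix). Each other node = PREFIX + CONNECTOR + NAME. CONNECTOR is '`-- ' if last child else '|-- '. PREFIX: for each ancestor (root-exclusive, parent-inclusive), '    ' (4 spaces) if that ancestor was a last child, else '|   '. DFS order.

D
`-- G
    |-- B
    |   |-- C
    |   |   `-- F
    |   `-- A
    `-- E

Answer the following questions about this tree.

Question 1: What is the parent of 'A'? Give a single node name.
Scan adjacency: A appears as child of B

Answer: B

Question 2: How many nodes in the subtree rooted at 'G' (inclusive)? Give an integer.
Subtree rooted at G contains: A, B, C, E, F, G
Count = 6

Answer: 6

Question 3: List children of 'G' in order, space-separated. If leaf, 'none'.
Node G's children (from adjacency): B, E

Answer: B E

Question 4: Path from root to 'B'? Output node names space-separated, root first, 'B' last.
Answer: D G B

Derivation:
Walk down from root: D -> G -> B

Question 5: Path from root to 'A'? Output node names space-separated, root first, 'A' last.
Walk down from root: D -> G -> B -> A

Answer: D G B A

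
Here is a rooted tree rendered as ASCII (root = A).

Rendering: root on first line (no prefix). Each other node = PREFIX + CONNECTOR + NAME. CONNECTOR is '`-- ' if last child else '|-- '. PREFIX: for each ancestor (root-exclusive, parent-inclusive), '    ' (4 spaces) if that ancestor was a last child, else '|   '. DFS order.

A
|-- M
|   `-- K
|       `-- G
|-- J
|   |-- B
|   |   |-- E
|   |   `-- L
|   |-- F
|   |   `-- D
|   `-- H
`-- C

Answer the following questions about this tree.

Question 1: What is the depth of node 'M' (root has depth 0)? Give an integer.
Path from root to M: A -> M
Depth = number of edges = 1

Answer: 1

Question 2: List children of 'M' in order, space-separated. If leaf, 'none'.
Node M's children (from adjacency): K

Answer: K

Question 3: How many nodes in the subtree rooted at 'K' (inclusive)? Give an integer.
Answer: 2

Derivation:
Subtree rooted at K contains: G, K
Count = 2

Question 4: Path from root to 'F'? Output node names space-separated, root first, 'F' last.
Walk down from root: A -> J -> F

Answer: A J F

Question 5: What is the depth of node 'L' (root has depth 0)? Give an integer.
Path from root to L: A -> J -> B -> L
Depth = number of edges = 3

Answer: 3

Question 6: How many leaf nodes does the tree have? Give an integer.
Answer: 6

Derivation:
Leaves (nodes with no children): C, D, E, G, H, L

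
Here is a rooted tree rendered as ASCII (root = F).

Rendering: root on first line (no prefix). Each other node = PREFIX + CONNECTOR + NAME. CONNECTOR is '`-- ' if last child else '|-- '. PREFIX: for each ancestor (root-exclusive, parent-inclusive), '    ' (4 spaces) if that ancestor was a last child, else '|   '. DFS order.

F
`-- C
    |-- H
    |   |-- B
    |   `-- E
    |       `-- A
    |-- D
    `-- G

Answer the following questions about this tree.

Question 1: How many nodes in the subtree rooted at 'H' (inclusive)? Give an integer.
Answer: 4

Derivation:
Subtree rooted at H contains: A, B, E, H
Count = 4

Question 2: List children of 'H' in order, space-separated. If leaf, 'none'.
Node H's children (from adjacency): B, E

Answer: B E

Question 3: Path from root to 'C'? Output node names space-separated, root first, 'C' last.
Answer: F C

Derivation:
Walk down from root: F -> C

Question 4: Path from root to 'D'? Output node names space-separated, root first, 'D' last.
Answer: F C D

Derivation:
Walk down from root: F -> C -> D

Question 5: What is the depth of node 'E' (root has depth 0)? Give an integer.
Path from root to E: F -> C -> H -> E
Depth = number of edges = 3

Answer: 3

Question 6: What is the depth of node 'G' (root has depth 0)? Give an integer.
Path from root to G: F -> C -> G
Depth = number of edges = 2

Answer: 2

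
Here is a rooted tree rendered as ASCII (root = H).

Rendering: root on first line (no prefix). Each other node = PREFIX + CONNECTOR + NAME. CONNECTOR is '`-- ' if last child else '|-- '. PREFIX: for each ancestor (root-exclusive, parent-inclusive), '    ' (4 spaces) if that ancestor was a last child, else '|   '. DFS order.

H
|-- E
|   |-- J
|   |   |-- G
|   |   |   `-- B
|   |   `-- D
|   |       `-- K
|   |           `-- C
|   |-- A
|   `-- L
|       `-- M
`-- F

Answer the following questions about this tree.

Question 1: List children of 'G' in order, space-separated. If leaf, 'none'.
Answer: B

Derivation:
Node G's children (from adjacency): B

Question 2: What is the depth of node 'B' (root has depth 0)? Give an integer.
Path from root to B: H -> E -> J -> G -> B
Depth = number of edges = 4

Answer: 4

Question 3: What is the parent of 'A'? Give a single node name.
Scan adjacency: A appears as child of E

Answer: E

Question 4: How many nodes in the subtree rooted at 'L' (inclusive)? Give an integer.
Subtree rooted at L contains: L, M
Count = 2

Answer: 2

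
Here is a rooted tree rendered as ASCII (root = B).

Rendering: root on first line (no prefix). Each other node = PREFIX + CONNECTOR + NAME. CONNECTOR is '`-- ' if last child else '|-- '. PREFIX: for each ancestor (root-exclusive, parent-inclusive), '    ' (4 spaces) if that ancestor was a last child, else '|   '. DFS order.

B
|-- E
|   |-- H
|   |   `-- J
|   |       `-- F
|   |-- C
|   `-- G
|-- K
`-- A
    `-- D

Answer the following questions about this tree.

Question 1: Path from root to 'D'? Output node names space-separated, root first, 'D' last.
Answer: B A D

Derivation:
Walk down from root: B -> A -> D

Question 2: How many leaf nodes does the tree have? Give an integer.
Leaves (nodes with no children): C, D, F, G, K

Answer: 5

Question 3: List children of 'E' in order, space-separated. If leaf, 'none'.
Node E's children (from adjacency): H, C, G

Answer: H C G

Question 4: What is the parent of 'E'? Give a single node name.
Scan adjacency: E appears as child of B

Answer: B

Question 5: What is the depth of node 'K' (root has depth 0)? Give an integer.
Answer: 1

Derivation:
Path from root to K: B -> K
Depth = number of edges = 1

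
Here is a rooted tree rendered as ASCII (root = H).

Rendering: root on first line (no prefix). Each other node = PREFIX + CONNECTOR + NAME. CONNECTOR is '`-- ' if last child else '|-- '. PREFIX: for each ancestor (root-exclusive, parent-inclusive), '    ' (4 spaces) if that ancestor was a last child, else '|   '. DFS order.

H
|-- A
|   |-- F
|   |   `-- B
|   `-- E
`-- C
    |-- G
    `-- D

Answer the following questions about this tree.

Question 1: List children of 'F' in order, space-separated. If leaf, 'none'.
Answer: B

Derivation:
Node F's children (from adjacency): B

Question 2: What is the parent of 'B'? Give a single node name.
Answer: F

Derivation:
Scan adjacency: B appears as child of F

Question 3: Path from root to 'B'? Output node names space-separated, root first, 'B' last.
Walk down from root: H -> A -> F -> B

Answer: H A F B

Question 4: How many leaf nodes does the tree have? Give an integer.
Answer: 4

Derivation:
Leaves (nodes with no children): B, D, E, G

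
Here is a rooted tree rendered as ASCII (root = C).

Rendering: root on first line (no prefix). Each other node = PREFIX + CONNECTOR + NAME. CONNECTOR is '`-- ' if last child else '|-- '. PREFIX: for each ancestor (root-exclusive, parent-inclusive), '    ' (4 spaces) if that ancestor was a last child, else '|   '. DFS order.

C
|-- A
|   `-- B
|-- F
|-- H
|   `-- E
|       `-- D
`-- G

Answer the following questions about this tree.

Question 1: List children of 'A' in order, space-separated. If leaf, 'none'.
Node A's children (from adjacency): B

Answer: B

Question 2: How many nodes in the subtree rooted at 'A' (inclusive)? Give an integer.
Subtree rooted at A contains: A, B
Count = 2

Answer: 2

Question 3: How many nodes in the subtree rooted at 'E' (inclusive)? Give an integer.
Subtree rooted at E contains: D, E
Count = 2

Answer: 2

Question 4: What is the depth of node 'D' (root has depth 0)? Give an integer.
Answer: 3

Derivation:
Path from root to D: C -> H -> E -> D
Depth = number of edges = 3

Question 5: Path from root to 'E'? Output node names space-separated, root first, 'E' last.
Answer: C H E

Derivation:
Walk down from root: C -> H -> E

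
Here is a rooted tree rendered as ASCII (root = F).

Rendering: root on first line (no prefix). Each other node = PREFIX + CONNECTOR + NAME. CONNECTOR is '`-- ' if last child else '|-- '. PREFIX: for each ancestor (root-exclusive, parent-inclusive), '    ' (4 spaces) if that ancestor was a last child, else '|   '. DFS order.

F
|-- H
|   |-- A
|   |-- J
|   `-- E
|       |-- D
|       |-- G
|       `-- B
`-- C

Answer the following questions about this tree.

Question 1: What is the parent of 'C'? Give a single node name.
Scan adjacency: C appears as child of F

Answer: F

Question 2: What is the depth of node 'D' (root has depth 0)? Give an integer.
Path from root to D: F -> H -> E -> D
Depth = number of edges = 3

Answer: 3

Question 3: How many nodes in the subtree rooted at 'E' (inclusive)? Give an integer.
Subtree rooted at E contains: B, D, E, G
Count = 4

Answer: 4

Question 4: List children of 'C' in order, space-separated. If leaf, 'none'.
Answer: none

Derivation:
Node C's children (from adjacency): (leaf)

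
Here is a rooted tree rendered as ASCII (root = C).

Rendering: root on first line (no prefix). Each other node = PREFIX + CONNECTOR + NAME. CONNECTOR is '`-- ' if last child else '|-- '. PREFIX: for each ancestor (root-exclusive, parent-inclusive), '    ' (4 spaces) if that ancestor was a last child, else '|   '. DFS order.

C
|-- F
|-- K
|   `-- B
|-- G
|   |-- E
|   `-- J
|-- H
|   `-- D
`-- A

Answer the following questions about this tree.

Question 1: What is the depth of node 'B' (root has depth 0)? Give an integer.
Answer: 2

Derivation:
Path from root to B: C -> K -> B
Depth = number of edges = 2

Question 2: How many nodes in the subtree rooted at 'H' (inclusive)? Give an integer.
Subtree rooted at H contains: D, H
Count = 2

Answer: 2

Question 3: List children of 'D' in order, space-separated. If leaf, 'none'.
Answer: none

Derivation:
Node D's children (from adjacency): (leaf)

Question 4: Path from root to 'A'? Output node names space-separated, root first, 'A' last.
Walk down from root: C -> A

Answer: C A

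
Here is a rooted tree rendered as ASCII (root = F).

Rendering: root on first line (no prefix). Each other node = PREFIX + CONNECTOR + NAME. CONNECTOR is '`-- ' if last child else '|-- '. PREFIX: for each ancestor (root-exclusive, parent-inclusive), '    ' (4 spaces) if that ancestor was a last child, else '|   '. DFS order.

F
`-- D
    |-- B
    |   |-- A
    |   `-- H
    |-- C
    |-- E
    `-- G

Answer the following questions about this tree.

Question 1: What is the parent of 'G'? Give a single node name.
Answer: D

Derivation:
Scan adjacency: G appears as child of D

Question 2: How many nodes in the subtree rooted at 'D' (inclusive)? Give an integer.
Answer: 7

Derivation:
Subtree rooted at D contains: A, B, C, D, E, G, H
Count = 7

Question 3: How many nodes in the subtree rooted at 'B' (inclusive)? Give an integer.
Answer: 3

Derivation:
Subtree rooted at B contains: A, B, H
Count = 3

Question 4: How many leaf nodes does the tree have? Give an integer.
Answer: 5

Derivation:
Leaves (nodes with no children): A, C, E, G, H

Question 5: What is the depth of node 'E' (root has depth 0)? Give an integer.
Path from root to E: F -> D -> E
Depth = number of edges = 2

Answer: 2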